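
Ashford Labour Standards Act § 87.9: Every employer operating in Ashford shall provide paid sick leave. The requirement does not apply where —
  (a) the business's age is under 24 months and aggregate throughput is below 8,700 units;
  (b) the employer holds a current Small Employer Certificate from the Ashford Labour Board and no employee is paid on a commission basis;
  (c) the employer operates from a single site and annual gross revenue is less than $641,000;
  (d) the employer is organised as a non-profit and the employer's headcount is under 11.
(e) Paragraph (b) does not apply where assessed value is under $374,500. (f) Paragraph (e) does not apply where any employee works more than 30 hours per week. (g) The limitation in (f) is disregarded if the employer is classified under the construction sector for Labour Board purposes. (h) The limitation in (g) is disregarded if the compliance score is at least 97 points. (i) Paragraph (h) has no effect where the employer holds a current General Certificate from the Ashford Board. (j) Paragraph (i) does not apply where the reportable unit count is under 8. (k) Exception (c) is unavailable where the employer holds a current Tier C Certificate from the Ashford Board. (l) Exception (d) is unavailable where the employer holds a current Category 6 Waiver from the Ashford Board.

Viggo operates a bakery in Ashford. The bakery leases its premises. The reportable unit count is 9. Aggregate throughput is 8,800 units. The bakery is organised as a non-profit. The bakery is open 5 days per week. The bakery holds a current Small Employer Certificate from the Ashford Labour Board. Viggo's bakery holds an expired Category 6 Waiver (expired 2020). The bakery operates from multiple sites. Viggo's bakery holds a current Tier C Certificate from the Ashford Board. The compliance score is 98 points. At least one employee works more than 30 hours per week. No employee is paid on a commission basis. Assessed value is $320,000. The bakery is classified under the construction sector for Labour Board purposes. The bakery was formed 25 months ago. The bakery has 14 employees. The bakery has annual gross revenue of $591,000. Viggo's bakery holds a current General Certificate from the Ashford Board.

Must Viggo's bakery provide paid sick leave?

Exception (a) does not apply: the business's age is 25 months, not under 24 months.
All of (b)'s requirements are met (a current Small Employer Certificate is held; no employee is paid on commission). But applying paragraphs (e)–(j): (e) operates against (b): assessed value is $320,000, under the $374,500 limit. (f) is triggered (at least one employee exceeds 30 hours/week), but is displaced by (g): (g) operates against (f): the bakery is classified under the construction sector. (h) would limit (g) — the compliance score is 98 points, meeting the 97 points threshold — but (i) sets (h) aside: (i) applies — a current General Certificate is held. (j), which would lift (i), does not operate here — the reportable unit count is 9, not under 8. Exception (b) does not apply.
Exception (c) requires that the employer operates from a single site; but the employer operates from multiple sites, so (c) is unavailable.
Exception (d) requires that the employer's headcount is under 11; but the employer's headcount is 14, not under 11, so (d) is unavailable.
None of the exceptions is available; § 87.9 applies in full.

Yes — Viggo's bakery must provide paid sick leave.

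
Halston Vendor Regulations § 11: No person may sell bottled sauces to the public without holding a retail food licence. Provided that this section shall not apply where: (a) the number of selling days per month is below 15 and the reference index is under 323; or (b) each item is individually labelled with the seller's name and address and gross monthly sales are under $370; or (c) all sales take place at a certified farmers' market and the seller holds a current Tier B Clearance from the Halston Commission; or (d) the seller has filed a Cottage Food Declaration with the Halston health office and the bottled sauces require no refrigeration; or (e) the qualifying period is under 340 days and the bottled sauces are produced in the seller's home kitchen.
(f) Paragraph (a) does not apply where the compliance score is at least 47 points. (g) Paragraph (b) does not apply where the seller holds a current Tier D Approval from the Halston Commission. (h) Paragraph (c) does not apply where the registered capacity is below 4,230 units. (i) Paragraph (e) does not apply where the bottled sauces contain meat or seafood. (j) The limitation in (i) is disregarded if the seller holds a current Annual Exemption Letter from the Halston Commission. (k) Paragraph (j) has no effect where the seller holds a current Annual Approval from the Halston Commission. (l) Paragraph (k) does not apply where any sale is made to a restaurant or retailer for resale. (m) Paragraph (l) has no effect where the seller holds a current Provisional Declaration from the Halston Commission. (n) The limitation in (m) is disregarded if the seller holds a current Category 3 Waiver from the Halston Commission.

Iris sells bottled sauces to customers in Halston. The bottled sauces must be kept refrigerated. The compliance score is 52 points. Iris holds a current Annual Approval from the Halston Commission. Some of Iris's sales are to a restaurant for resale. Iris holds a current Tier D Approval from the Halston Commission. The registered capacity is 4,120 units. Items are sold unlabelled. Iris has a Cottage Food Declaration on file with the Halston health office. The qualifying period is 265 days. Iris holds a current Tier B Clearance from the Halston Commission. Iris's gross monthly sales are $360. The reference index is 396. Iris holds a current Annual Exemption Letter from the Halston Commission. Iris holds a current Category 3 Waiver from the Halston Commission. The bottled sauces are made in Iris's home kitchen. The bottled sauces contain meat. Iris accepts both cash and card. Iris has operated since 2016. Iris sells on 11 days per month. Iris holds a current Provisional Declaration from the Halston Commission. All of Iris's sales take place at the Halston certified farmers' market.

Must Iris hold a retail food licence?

No — exception (e) applies; Iris is not required to hold a retail food licence.

Exception (a) fails — the reference index is 396, not under 323.
Exception (b) fails — items are sold unlabelled.
Exception (c)'s conditions are all satisfied: all sales are at a certified farmers' market; a current Tier B Clearance is held. Turning to paragraph (h): (h) operates against (c): the registered capacity is 4,120 units, below the 4,230 units limit. (c) is therefore removed.
Exception (d) does not apply: the bottled sauces require refrigeration.
Exception (e): the qualifying period is 265 days, under the 340 days limit; the bottled sauces are home-kitchen produced — every condition holds. Applying paragraphs (i)–(n): (i) is engaged (the bottled sauces contain meat), but is displaced by (j): (j) is triggered — a current Annual Exemption Letter is held. (k) operates (a current Annual Approval is held), but is itself disapplied by (l): (l) operates against (k): some sales are to a restaurant for resale. (m) is triggered (a current Provisional Declaration is held), but is set aside by (n): (n) is engaged — a current Category 3 Waiver is held. (e) remains available.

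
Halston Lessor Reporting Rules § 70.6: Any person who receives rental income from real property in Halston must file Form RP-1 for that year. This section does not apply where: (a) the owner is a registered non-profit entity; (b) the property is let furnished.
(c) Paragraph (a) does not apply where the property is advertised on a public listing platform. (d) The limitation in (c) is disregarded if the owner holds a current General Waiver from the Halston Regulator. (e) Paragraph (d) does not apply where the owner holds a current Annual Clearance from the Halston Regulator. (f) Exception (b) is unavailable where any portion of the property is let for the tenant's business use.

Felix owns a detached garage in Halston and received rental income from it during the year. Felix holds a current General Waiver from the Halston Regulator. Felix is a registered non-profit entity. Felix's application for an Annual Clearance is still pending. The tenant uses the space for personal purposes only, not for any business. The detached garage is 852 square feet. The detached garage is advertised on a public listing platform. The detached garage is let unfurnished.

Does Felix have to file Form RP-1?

All of (a)'s requirements are met (Felix is a registered non-profit). As to paragraphs (c)–(e): (c) would limit (a) — the property is publicly advertised — but (d) sets (c) aside: (d) operates against (c): a current General Waiver is held. (e) is not triggered (the Annual Clearance is not current), so (d) stands. (a) remains available.
Exception (b) fails — the property is let unfurnished.

No — exception (a) applies; Felix is not required to file Form RP-1.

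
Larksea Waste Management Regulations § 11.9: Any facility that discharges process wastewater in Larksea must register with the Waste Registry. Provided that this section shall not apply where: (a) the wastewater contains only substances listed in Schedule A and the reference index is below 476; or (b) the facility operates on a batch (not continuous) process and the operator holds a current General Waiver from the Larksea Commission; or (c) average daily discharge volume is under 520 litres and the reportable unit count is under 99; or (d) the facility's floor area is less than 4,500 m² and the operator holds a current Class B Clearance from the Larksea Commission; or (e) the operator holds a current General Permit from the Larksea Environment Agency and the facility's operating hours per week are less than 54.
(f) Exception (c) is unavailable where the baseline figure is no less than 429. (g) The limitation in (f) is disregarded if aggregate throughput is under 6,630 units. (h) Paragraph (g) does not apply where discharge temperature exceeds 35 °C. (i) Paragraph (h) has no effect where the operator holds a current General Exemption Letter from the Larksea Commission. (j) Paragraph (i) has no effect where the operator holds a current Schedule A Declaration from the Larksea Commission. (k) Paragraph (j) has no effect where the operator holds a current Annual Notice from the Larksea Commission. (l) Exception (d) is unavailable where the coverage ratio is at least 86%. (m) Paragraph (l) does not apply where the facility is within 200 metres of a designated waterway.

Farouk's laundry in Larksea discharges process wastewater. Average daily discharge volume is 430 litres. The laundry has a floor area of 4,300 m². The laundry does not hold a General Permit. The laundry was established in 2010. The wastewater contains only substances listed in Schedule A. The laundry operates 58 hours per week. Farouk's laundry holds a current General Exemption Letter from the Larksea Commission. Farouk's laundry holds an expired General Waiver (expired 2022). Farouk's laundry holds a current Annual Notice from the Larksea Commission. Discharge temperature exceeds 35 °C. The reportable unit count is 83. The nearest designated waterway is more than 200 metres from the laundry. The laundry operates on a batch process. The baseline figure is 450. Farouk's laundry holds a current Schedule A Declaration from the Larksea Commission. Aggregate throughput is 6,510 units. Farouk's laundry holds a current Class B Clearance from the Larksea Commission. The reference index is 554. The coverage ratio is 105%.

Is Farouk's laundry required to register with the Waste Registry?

No — exception (c) applies; Farouk's laundry is not required to register with the Waste Registry.

Exception (a) does not apply: the reference index is 554, not below 476.
Exception (b) requires that the operator holds a current General Waiver from the Larksea Commission; but the General Waiver is not current, so (b) is unavailable.
Exception (c): average daily discharge volume is 430 litres, under the 520 litres limit; the reportable unit count is 83, under the 99 limit — every condition holds. Considering the limiting provisions: (f) applies (the baseline figure is 450, meeting the 429 threshold), but is displaced by (g): (g) operates against (f): aggregate throughput is 6,510 units, under the 6,630 units limit. (h) operates (discharge temperature exceeds 35 °C), but is itself disapplied by (i): (i) operates against (h): a current General Exemption Letter is held. (j) is triggered (a current Schedule A Declaration is held), but is displaced by (k): (k) operates against (j): a current Annual Notice is held. So (c) applies.
All of (d)'s requirements are met (the facility's floor area is 4,300 m², less than the 4,500 m² limit; a current Class B Clearance is held). But applying paragraphs (l)–(m): (l) applies — the coverage ratio is 105%, meeting the 86% threshold. (m), which would lift (l), does not operate here — the laundry is more than 200 m from any designated waterway. So (d) is unavailable.
Exception (e) requires that the operator holds a current General Permit from the Larksea Environment Agency; but no General Permit is held, so (e) is unavailable.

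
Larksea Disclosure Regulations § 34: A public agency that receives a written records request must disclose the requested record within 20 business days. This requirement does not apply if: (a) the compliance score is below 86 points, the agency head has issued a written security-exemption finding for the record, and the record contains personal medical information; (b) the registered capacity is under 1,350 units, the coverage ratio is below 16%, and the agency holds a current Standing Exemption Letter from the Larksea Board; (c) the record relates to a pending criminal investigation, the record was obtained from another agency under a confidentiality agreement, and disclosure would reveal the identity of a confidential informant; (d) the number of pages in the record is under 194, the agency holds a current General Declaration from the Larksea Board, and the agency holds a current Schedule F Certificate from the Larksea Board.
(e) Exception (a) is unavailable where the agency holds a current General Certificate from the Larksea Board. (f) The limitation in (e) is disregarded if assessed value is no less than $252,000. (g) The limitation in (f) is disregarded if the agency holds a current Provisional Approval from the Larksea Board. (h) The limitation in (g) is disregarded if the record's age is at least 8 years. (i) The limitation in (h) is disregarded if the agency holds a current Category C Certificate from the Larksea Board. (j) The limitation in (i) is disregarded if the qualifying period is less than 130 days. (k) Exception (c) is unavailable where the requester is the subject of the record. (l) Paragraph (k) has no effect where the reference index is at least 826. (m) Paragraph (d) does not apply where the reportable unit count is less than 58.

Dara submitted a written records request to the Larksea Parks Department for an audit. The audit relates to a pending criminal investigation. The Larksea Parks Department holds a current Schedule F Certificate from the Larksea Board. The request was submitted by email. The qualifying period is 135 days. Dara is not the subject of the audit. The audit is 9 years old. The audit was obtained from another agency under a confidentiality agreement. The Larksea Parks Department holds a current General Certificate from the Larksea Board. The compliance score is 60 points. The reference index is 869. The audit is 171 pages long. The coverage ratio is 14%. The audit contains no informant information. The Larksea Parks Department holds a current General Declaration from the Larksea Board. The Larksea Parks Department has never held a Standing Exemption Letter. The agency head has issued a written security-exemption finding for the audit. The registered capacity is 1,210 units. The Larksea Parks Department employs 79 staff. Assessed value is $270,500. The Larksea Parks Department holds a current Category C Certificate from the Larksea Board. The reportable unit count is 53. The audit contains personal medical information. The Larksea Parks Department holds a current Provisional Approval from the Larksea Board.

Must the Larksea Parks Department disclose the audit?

Exception (a)'s conditions are all satisfied: the compliance score is 60 points, below the 86 points limit; a written security-exemption finding has been issued; the audit contains personal medical information. But applying paragraphs (e)–(j): (e) is triggered — a current General Certificate is held. (f) would limit (e) — assessed value is $270,500, meeting the $252,000 threshold — but (g) sets (f) aside: (g) operates — a current Provisional Approval is held. (h) operates (the record's age is 9 years, meeting the 8 years threshold), but is set aside by (i): (i) is triggered — a current Category C Certificate is held. (j), which would lift (i), does not operate here — the qualifying period is 135 days, not less than 130 days. So (a) is unavailable.
Exception (b) fails — no current Standing Exemption Letter is held.
Exception (c) requires that disclosure would reveal the identity of a confidential informant; but the audit contains no informant information, so (c) is unavailable.
Exception (d)'s conditions are all satisfied: the number of pages in the record is 171, under the 194 limit; a current General Declaration is held; a current Schedule F Certificate is held. But applying paragraph (m): (m) is engaged — the reportable unit count is 53, less than the 58 limit. So (d) is unavailable.
No exception is made out. the Larksea Parks Department falls within the general rule.

Yes — the Larksea Parks Department must disclose the audit.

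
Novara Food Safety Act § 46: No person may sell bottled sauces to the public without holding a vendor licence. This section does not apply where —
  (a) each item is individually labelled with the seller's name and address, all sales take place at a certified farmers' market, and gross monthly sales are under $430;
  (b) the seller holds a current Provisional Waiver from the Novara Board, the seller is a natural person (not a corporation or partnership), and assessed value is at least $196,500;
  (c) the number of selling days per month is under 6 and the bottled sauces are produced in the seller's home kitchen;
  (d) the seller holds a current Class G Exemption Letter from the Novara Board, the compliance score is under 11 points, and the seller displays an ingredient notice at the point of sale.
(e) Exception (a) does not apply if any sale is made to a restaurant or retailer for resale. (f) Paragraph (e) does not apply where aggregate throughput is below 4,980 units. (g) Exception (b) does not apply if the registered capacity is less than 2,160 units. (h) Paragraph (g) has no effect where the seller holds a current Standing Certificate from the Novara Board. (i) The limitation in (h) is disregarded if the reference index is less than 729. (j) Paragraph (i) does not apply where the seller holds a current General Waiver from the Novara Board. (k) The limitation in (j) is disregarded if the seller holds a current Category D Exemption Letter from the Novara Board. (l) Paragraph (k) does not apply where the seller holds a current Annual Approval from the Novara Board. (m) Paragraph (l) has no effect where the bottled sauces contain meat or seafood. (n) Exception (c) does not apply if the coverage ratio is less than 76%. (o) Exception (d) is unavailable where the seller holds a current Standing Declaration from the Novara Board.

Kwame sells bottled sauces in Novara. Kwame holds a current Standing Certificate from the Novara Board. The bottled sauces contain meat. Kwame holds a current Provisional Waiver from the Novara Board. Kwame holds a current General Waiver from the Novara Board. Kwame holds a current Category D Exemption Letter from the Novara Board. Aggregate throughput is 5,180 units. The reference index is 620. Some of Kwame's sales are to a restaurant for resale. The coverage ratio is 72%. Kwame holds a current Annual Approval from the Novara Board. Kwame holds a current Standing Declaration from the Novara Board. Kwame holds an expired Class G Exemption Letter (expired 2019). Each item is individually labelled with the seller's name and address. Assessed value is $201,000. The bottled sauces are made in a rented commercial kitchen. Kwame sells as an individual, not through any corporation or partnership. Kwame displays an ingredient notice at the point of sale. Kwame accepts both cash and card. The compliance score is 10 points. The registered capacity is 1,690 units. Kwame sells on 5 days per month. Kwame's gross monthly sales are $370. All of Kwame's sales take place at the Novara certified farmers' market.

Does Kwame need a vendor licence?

Yes — Kwame must hold a vendor licence.

Exception (a): items are individually labelled; all sales are at a certified farmers' market; gross monthly sales are $370, under the $430 limit — every condition holds. But applying paragraphs (e)–(f): (e) is triggered — some sales are to a restaurant for resale. (f) is inapplicable (aggregate throughput is 5,180 units, not below 4,980 units), so (e) stands. So (a) is unavailable.
Exception (b) is satisfied on its face — a current Provisional Waiver is held; the seller is a natural person; assessed value is $201,000, meeting the $196,500 threshold. Turning to paragraphs (g)–(m): (g) is engaged — the registered capacity is 1,690 units, less than the 2,160 units limit. (h) applies (a current Standing Certificate is held), but is itself disapplied by (i): (i) operates against (h): the reference index is 620, less than the 729 limit. (j) is engaged (a current General Waiver is held), but is overridden by (k): (k) is triggered — a current Category D Exemption Letter is held. (l) operates (a current Annual Approval is held), but is itself disapplied by (m): (m) is triggered — the bottled sauces contain meat. Exception (b) does not apply.
Exception (c) fails — the bottled sauces are made in a commercial kitchen, not a home kitchen.
Exception (d) does not apply: the Class G Exemption Letter is not current.
No exception displaces § 46.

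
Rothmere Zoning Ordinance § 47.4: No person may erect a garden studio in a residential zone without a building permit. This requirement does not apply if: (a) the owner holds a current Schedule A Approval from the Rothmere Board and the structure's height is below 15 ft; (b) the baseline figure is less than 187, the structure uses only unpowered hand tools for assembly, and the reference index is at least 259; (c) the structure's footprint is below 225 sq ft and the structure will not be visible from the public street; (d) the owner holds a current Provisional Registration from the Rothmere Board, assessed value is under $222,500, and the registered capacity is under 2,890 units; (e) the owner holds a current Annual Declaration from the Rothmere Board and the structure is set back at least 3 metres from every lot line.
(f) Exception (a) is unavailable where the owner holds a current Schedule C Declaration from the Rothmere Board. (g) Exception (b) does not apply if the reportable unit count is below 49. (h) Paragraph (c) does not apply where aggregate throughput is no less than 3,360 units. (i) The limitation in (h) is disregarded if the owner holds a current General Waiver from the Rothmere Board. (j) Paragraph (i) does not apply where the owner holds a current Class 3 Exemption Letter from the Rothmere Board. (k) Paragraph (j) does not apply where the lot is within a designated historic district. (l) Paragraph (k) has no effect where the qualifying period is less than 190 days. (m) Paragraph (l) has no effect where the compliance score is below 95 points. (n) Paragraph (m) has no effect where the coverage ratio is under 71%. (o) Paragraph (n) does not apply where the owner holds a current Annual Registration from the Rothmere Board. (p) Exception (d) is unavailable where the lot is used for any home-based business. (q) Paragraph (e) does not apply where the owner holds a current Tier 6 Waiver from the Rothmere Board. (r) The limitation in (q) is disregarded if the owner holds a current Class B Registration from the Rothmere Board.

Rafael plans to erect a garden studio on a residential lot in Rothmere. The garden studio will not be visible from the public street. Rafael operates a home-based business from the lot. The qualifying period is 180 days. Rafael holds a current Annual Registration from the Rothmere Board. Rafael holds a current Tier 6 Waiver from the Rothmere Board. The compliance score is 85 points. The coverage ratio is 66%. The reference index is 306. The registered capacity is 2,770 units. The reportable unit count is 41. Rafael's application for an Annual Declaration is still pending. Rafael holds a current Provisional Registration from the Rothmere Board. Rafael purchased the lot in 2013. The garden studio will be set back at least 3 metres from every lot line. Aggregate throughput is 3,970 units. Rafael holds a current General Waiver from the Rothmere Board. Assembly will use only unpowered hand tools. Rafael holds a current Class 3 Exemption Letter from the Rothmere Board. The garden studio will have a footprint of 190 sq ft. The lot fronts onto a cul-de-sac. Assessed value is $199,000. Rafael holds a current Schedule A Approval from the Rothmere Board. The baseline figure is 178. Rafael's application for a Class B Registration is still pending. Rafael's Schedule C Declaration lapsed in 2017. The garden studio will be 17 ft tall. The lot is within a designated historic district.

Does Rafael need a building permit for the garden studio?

No — exception (c) applies; Rafael does not need a building permit.

Exception (a) fails — the structure's height is 17 ft, not below 15 ft.
Exception (b): the baseline figure is 178, less than the 187 limit; assembly uses only hand tools; the reference index is 306, meeting the 259 threshold — every condition holds. Turning to paragraph (g): (g) operates against (b): the reportable unit count is 41, below the 49 limit. (b) is therefore removed.
Exception (c)'s conditions are all satisfied: the structure's footprint is 190 sq ft, below the 225 sq ft limit; the structure will not be visible from the street. As to paragraphs (h)–(o): (h) is triggered (aggregate throughput is 3,970 units, meeting the 3,360 units threshold), but is set aside by (i): (i) applies — a current General Waiver is held. (j) operates (a current Class 3 Exemption Letter is held), but is itself disapplied by (k): (k) operates against (j): the lot is in a historic district. (l) is triggered (the qualifying period is 180 days, less than the 190 days limit), but is set aside by (m): (m) applies — the compliance score is 85 points, below the 95 points limit. (n) operates (the coverage ratio is 66%, under the 71% limit), but is itself disapplied by (o): (o) operates against (n): a current Annual Registration is held. (c) remains available.
Exception (d): a current Provisional Registration is held; assessed value is $199,000, under the $222,500 limit; the registered capacity is 2,770 units, under the 2,890 units limit — every condition holds. But: (p) operates against (d): a home-based business operates on the lot. (d) is therefore removed.
Exception (e) fails — there is no Annual Declaration in force.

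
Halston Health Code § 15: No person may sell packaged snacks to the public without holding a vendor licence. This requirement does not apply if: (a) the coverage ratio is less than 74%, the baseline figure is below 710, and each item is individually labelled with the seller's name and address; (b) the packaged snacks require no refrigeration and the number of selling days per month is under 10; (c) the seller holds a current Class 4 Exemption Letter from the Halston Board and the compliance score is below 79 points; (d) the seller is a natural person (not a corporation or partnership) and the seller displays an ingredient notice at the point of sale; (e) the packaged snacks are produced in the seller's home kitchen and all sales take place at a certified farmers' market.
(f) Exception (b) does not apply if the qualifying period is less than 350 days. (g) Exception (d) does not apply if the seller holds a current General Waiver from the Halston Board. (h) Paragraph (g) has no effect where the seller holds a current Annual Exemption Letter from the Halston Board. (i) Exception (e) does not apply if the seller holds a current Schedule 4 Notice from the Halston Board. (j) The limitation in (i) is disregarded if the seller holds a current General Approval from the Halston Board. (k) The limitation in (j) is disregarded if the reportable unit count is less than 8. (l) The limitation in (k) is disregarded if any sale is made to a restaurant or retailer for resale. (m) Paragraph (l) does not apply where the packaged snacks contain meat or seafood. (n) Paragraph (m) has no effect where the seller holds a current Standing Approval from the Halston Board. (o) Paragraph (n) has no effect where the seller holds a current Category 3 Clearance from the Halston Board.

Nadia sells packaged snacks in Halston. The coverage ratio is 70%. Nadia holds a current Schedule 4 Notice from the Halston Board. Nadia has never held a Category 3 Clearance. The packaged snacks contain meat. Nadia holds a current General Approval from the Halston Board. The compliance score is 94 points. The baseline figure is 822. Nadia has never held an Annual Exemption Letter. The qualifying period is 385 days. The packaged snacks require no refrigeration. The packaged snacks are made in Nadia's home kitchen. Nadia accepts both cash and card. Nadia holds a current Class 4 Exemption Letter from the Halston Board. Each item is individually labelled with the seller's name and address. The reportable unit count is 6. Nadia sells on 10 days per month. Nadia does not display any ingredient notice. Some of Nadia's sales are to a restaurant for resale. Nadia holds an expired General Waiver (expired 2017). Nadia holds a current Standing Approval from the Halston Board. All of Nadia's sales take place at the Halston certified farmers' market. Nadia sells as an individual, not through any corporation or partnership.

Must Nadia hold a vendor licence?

Exception (a) fails — the baseline figure is 822, not below 710.
Exception (b) fails — the number of selling days per month is 10, not under 10.
Exception (c) requires that the compliance score is below 79 points; but the compliance score is 94 points, not below 79 points, so (c) is unavailable.
Exception (d) requires that the seller displays an ingredient notice at the point of sale; but no ingredient notice is displayed, so (d) is unavailable.
Exception (e): the packaged snacks are home-kitchen produced; all sales are at a certified farmers' market — every condition holds. Applying paragraphs (i)–(o): (i) is triggered (a current Schedule 4 Notice is held), but yields to (j): (j) is triggered — a current General Approval is held. (k) is engaged (the reportable unit count is 6, less than the 8 limit), but is itself disapplied by (l): (l) operates against (k): some sales are to a restaurant for resale. (m) is engaged (the packaged snacks contain meat), but is set aside by (n): (n) is engaged — a current Standing Approval is held. (o) does not operate here (no current Category 3 Clearance is held), so (n) stands. (e) remains available.

No — exception (e) applies; Nadia is not required to hold a vendor licence.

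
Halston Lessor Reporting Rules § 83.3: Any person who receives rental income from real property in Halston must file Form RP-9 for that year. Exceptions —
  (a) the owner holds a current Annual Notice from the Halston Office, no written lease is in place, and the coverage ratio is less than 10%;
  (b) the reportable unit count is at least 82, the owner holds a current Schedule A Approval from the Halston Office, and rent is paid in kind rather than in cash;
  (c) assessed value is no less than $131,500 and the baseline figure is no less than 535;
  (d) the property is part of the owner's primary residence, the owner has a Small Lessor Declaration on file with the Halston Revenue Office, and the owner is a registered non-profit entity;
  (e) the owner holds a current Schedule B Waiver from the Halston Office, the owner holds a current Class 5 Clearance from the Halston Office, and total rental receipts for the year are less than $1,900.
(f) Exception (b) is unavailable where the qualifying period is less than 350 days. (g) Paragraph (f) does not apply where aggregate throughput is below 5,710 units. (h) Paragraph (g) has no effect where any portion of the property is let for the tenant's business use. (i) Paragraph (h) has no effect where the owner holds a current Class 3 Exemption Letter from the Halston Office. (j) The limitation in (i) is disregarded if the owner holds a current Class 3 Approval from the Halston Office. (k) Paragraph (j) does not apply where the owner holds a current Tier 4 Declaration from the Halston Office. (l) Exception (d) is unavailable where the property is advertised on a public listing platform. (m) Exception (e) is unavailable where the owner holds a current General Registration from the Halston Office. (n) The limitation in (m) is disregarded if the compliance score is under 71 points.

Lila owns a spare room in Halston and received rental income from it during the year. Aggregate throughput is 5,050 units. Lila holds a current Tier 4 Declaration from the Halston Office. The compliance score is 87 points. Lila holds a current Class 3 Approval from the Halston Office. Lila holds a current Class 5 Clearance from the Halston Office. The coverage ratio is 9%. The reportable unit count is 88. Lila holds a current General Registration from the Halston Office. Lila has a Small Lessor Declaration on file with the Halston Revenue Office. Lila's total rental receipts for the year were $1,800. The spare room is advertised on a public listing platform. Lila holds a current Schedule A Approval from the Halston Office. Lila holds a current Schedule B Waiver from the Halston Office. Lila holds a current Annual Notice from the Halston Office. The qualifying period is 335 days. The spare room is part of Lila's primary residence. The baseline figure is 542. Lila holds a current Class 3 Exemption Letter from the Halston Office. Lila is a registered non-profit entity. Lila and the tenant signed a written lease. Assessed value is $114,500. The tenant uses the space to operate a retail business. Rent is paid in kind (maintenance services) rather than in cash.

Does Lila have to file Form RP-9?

Exception (a) fails — a written lease is in place.
All of (b)'s requirements are met (the reportable unit count is 88, meeting the 82 threshold; a current Schedule A Approval is held; rent is paid in kind). Under paragraphs (f)–(k): (f) would limit (b) — the qualifying period is 335 days, less than the 350 days limit — but (g) sets (f) aside: (g) operates — aggregate throughput is 5,050 units, below the 5,710 units limit. (h) would limit (g) — the space is let for business use — but (i) sets (h) aside: (i) operates — a current Class 3 Exemption Letter is held. (j) would limit (i) — a current Class 3 Approval is held — but (k) sets (j) aside: (k) is engaged — a current Tier 4 Declaration is held. Exception (b) stands.
Exception (c) fails — assessed value is $114,500, short of $131,500.
All of (d)'s requirements are met (the spare room is part of the primary residence; a Small Lessor Declaration is on file; Lila is a registered non-profit). Turning to paragraph (l): (l) operates against (d): the property is publicly advertised. (d) is therefore removed.
All of (e)'s requirements are met (a current Schedule B Waiver is held; a current Class 5 Clearance is held; total rental receipts for the year are $1,800, less than the $1,900 limit). Turning to paragraphs (m)–(n): (m) applies — a current General Registration is held. (n), which would lift (m), is inapplicable — the compliance score is 87 points, not under 71 points. (e) is therefore removed.

No — exception (b) applies; Lila is not required to file Form RP-9.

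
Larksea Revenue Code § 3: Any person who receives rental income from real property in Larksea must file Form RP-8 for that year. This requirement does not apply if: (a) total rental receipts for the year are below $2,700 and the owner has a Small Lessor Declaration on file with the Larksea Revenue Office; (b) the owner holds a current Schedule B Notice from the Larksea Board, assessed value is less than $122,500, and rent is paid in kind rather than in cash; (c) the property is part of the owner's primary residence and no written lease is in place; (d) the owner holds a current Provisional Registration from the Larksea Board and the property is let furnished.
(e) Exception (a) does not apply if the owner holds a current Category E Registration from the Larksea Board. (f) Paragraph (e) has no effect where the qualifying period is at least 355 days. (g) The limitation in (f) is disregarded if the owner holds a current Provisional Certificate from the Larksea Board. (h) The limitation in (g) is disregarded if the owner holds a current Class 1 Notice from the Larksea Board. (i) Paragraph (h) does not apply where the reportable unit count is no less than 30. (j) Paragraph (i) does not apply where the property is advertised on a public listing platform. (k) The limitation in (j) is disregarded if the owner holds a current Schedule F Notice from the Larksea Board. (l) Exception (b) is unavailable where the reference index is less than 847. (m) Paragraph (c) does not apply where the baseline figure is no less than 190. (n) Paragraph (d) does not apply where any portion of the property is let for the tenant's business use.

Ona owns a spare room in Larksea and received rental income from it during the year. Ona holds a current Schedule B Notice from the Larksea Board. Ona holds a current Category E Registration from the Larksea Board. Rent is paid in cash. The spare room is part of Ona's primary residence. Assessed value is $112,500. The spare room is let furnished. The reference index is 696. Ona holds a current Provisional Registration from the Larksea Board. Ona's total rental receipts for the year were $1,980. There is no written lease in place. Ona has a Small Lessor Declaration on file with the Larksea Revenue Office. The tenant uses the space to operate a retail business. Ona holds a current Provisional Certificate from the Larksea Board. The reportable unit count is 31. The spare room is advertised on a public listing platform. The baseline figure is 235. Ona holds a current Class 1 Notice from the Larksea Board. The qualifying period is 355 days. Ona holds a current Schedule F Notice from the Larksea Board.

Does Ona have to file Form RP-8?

Yes — Ona must file Form RP-8.

Exception (a) is satisfied on its face — total rental receipts for the year are $1,980, below the $2,700 limit; a Small Lessor Declaration is on file. But: (e) operates against (a): a current Category E Registration is held. (f) would limit (e) — the qualifying period is 355 days, meeting the 355 days threshold — but (g) sets (f) aside: (g) operates against (f): a current Provisional Certificate is held. (h) would limit (g) — a current Class 1 Notice is held — but (i) sets (h) aside: (i) operates — the reportable unit count is 31, meeting the 30 threshold. (j) would limit (i) — the property is publicly advertised — but (k) sets (j) aside: (k) operates against (j): a current Schedule F Notice is held. So (a) is unavailable.
Exception (b) does not apply: rent is paid in cash.
Exception (c): the spare room is part of the primary residence; there is no written lease — every condition holds. However, paragraph (m) must be considered: (m) operates against (c): the baseline figure is 235, meeting the 190 threshold. Exception (c) does not apply.
Exception (d) is satisfied on its face — a current Provisional Registration is held; the property is let furnished. Turning to paragraph (n): (n) applies — the space is let for business use. (d) is therefore removed.
No exception displaces § 3.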